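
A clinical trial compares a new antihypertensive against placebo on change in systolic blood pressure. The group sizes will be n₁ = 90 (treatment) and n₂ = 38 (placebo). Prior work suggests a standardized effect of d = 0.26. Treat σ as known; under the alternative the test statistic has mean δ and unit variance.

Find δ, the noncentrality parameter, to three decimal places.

The noncentrality parameter scales effect size by the design's sample-size factor: δ = d / √(1/n₁ + 1/n₂) = 0.26 / √(1/90 + 1/38) = 1.3439

δ ≈ 1.344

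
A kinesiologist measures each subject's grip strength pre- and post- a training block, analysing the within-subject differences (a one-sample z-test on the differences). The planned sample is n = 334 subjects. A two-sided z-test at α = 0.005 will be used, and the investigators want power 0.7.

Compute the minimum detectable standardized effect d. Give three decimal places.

Need Φ(δ − 2.807) = 0.7, so δ = 2.807 + 0.524 = 3.331.
(The second rejection-region term Φ(−δ − z_{α/2}) is negligible and dropped.)
δ = d·√n ⇒ d = δ/√n = 3.331/√334 = 0.1823.

d ≈ 0.182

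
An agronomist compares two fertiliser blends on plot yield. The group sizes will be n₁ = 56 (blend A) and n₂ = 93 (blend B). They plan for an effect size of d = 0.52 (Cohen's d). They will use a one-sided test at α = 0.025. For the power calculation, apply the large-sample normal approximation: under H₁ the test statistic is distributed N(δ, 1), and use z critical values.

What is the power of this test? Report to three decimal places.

Noncentrality parameter: δ = d / √(1/n₁ + 1/n₂) = 0.52 / √(1/56 + 1/93) = 3.0743
One-sided α = 0.025 → critical value z_{0.025} = 1.960.
Power = P(Z > 1.960 − δ) = Φ(1.114) = 0.8674.

Power ≈ 0.867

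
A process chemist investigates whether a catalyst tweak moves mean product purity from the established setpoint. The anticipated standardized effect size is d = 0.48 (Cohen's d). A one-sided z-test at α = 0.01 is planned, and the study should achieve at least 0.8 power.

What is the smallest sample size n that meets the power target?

For power 0.8 need Φ(δ − z_{0.01}) = 0.8, so δ = z_{0.01} + z_{0.20} = 2.326 + 0.842 = 3.168.
δ = d·√n ⇒ n = (δ/d)² = (3.168 / 0.48)² = 43.56.
Round up to the next whole unit.

n = 44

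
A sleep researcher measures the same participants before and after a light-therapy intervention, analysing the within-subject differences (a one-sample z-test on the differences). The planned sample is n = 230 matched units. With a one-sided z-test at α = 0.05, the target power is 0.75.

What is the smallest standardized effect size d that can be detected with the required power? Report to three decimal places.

Required noncentrality: δ = z_{0.05} + z_{0.25} = 1.645 + 0.674 = 2.319.
δ = d·√n ⇒ d = δ/√n = 2.319/√230 = 0.1529.

d ≈ 0.153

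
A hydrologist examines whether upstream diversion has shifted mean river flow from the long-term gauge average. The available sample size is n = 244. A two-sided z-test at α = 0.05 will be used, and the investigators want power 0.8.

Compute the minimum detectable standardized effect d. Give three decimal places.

d ≈ 0.179

Need Φ(δ − 1.960) = 0.8, so δ = 1.960 + 0.842 = 2.802.
(The second rejection-region term Φ(−δ − z_{α/2}) is negligible and dropped.)
δ = d·√n ⇒ d = δ/√n = 2.802/√244 = 0.1794.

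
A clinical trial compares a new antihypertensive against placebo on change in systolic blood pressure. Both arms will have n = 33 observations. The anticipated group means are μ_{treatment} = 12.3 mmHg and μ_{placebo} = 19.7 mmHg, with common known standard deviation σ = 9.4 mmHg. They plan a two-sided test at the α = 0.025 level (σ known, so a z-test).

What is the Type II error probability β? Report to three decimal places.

Standardized effect: d = |μ_{treatment} − μ_{placebo}| / σ = |12.3 − 19.7| / 9.4 = 0.7872
Noncentrality parameter: δ = d·√(n/2) = 0.7872 × √(33/2) = 3.1978
Critical value for a two-sided test at α = 0.025: z_{α/2} = 2.241.
Power = Φ(δ − 2.241) + Φ(−δ − 2.241) = Φ(0.956) + Φ(-5.439) = 0.8306 + 0.0000 = 0.8306.
Type II error: β = 1 − power = 1 − 0.8306 = 0.1694.

β ≈ 0.169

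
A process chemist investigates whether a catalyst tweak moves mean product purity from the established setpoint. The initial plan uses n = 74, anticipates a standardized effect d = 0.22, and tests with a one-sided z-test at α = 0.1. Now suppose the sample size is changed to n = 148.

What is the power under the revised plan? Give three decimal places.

Power ≈ 0.918

With n = 148: δ = d·√n = 0.22 × √148 = 2.6764. Critical value z_{0.1} = 1.282.
Revised power = P(Z > 1.282 − δ) = Φ(1.395) = 0.9185.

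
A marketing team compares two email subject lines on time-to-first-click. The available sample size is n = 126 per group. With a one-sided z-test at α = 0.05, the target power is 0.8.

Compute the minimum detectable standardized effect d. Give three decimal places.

Need Φ(δ − 1.645) = 0.8, so δ = 1.645 + 0.842 = 2.486.
δ = d·√(n/2) ⇒ d = δ/√(n/2) = 2.486/√(126/2) = 0.3133.

d ≈ 0.313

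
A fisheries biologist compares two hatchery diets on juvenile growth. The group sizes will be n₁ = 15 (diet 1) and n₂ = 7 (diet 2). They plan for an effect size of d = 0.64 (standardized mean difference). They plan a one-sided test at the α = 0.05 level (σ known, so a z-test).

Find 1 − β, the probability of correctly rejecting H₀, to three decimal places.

Noncentrality parameter: δ = d / √(1/n₁ + 1/n₂) = 0.64 / √(1/15 + 1/7) = 1.3982
One-sided α = 0.05 → critical value z_{0.05} = 1.645.
Power = Φ(δ − 1.645) = Φ(-0.247) = 0.4026.

Power ≈ 0.403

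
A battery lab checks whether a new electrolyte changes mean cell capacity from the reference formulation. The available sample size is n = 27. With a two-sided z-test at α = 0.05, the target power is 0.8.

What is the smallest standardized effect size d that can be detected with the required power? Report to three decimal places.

Required noncentrality: δ = z_{0.025} + z_{0.20} = 1.960 + 0.842 = 2.802.
(Lower-tail contribution to power is negligible for δ > 0.)
δ = d·√n ⇒ d = δ/√n = 2.802/√27 = 0.5392.

d ≈ 0.539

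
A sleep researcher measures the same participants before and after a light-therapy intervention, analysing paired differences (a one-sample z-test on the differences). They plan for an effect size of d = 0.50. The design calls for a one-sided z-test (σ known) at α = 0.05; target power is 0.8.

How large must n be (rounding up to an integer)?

n = 25

Set Φ(δ − 1.645) = 0.8; then δ − 1.645 = Φ⁻¹(0.8) = 0.842, giving δ = 2.486.
δ = d·√n ⇒ n = (δ/d)² = (2.486 / 0.50)² = 24.73.
Rounding up, n = 25.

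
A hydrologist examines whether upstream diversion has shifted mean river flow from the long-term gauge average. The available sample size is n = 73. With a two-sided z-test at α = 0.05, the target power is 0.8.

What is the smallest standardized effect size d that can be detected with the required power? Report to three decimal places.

Need Φ(δ − 1.960) = 0.8, so δ = 1.960 + 0.842 = 2.802.
(Lower-tail contribution to power is negligible for δ > 0.)
δ = d·√n ⇒ d = δ/√n = 2.802/√73 = 0.3279.

d ≈ 0.328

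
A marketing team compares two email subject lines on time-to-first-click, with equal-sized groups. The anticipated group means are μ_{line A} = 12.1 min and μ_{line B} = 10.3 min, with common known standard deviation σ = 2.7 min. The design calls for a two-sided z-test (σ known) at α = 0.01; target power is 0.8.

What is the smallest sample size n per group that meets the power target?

Standardized effect: d = |μ_{line A} − μ_{line B}| / σ = |12.1 − 10.3| / 2.7 = 0.6667
For power 0.8 need Φ(δ − z_{0.005}) = 0.8, so δ = z_{0.005} + z_{0.20} = 2.576 + 0.842 = 3.417.
(Ignoring the negligible lower-tail rejection probability gives the usual closed-form inversion.)
δ = d·√(n/2) ⇒ n = 2(δ/d)² = 2 × (3.417 / 0.6667)² = 52.56.
Round up to the next whole unit.

n = 53 per group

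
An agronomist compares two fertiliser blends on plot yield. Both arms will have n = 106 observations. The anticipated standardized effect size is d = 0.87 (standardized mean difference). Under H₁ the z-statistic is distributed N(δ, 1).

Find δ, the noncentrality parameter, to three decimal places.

δ = d·√(n/2) = 0.87 × √(106/2) = 6.3337

δ ≈ 6.334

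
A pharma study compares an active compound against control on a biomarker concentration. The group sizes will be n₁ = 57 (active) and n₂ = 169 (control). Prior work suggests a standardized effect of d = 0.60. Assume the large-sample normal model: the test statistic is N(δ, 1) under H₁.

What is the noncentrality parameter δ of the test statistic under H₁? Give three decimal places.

δ = d / √(1/n₁ + 1/n₂) = 0.60 / √(1/57 + 1/169) = 3.9172

δ ≈ 3.917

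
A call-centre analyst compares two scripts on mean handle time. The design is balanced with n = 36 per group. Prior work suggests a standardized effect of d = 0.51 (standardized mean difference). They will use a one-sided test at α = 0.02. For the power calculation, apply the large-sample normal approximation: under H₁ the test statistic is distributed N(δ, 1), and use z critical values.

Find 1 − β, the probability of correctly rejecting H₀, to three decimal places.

Power ≈ 0.544

Noncentrality parameter: λ = d·√(n/2) = 0.51 × √(36/2) = 2.1637
One-sided α = 0.02 → critical value z_{0.02} = 2.054.
Power = P(Z > 2.054 − λ) = Φ(0.110) = 0.5438.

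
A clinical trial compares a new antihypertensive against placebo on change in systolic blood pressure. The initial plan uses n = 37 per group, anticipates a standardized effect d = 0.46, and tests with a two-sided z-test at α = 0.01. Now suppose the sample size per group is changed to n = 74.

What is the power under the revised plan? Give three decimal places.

Power ≈ 0.588

With n = 74 per group: δ = d·√(n/2) = 0.46 × √(74/2) = 2.7981. Critical value z_{0.005} = 2.576.
Revised power = Φ(δ − 2.576) + Φ(−δ − 2.576) = Φ(0.222) + Φ(-5.374) = 0.5879 + 0.0000 = 0.5879.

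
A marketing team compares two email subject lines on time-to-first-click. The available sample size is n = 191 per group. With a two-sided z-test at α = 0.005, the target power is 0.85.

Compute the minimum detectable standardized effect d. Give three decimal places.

Required noncentrality: δ = z_{0.0025} + z_{0.15} = 2.807 + 1.036 = 3.843.
(The second rejection-region term Φ(−δ − z_{α/2}) is negligible and dropped.)
δ = d·√(n/2) ⇒ d = δ/√(n/2) = 3.843/√(191/2) = 0.3933.

d ≈ 0.393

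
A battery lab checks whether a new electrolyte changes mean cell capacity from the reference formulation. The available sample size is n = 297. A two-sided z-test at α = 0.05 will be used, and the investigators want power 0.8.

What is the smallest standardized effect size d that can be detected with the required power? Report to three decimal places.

d ≈ 0.163

Required noncentrality: δ = z_{0.025} + z_{0.20} = 1.960 + 0.842 = 2.802.
(The second rejection-region term Φ(−δ − z_{α/2}) is negligible and dropped.)
δ = d·√n ⇒ d = δ/√n = 2.802/√297 = 0.1626.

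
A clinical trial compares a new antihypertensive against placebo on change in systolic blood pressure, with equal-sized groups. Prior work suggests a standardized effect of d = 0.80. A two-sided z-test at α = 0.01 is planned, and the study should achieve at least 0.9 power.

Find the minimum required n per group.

For power 0.9 need Φ(δ − z_{0.005}) = 0.9, so δ = z_{0.005} + z_{0.10} = 2.576 + 1.282 = 3.857.
(For δ > 0 the lower-tail rejection region contributes negligibly to power, so the one-term inversion is standard.)
δ = d·√(n/2) ⇒ n = 2(δ/d)² = 2 × (3.857 / 0.80)² = 46.50.
Round up to the next whole unit.

n = 47 per group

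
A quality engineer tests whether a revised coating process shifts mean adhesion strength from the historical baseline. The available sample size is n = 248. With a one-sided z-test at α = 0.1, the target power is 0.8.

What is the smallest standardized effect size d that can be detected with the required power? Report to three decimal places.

Required noncentrality: δ = z_{0.1} + z_{0.20} = 1.282 + 0.842 = 2.123.
δ = d·√n ⇒ d = δ/√n = 2.123/√248 = 0.1348.

d ≈ 0.135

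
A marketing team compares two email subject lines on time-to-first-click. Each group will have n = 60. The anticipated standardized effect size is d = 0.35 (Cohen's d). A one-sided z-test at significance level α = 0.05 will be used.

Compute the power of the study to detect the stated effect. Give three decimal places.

Power ≈ 0.607

Noncentrality parameter: δ = d·√(n/2) = 0.35 × √(60/2) = 1.9170
One-sided α = 0.05 → critical value z_{0.05} = 1.645.
Power = Φ(δ − 1.645) = Φ(0.272) = 0.6073.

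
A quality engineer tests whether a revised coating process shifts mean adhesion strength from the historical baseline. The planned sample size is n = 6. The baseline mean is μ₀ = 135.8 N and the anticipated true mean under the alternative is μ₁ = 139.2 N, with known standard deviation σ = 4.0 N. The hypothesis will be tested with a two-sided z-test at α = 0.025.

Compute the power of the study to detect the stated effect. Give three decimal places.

Standardized effect: d = |μ₁ − μ₀| / σ = |139.2 − 135.8| / 4.0 = 0.8500
Noncentrality parameter: δ = d·√n = 0.8500 × √6 = 2.0821
Critical value for a two-sided test at α = 0.025: z_{α/2} = 2.241.
Power = Φ(δ − 2.241) + Φ(−δ − 2.241) = Φ(-0.159) + Φ(-4.323) = 0.4367 + 0.0000 = 0.4367.

Power ≈ 0.437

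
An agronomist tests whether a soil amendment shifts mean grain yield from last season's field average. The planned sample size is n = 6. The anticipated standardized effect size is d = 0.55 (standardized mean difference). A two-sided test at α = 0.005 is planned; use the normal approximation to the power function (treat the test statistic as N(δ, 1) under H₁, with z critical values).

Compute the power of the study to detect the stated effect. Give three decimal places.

Noncentrality parameter: δ = d·√n = 0.55 × √6 = 1.3472
Critical value for a two-sided test at α = 0.005: z_{α/2} = 2.807.
Power = Φ(δ − 2.807) + Φ(−δ − 2.807) = Φ(-1.460) + Φ(-4.154) = 0.0722 + 0.0000 = 0.0722.

Power ≈ 0.072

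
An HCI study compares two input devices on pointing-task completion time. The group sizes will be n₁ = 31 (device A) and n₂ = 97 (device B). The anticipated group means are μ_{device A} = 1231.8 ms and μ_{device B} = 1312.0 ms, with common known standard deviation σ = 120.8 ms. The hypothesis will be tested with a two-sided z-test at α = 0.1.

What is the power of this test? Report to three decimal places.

Standardized effect: d = |μ_{device A} − μ_{device B}| / σ = |1231.8 − 1312.0| / 120.8 = 0.6639
Noncentrality parameter: δ = d / √(1/n₁ + 1/n₂) = 0.6639 / √(1/31 + 1/97) = 3.2179
Critical value for a two-sided test at α = 0.1: z_{α/2} = 1.645.
Power = Φ(δ − 1.645) + Φ(−δ − 1.645) = Φ(1.573) + Φ(-4.863) = 0.9421 + 0.0000 = 0.9421.

Power ≈ 0.942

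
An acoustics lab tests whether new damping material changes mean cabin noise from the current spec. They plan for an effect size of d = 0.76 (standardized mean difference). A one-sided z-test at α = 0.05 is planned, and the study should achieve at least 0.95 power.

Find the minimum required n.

n = 19

For power 0.95 need Φ(δ − z_{0.05}) = 0.95, so δ = z_{0.05} + z_{0.05} = 1.645 + 1.645 = 3.290.
δ = d·√n ⇒ n = (δ/d)² = (3.290 / 0.76)² = 18.74.
Round up to the next whole unit.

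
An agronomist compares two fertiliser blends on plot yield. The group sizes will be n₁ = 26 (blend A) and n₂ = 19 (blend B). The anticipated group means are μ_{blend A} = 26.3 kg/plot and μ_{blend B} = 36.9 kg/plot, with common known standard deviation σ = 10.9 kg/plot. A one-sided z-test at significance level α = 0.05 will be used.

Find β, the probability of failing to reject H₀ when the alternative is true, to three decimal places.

Standardized effect: d = |μ_{blend A} − μ_{blend B}| / σ = |26.3 − 36.9| / 10.9 = 0.9725
Noncentrality parameter: δ = d / √(1/n₁ + 1/n₂) = 0.9725 / √(1/26 + 1/19) = 3.2221
Critical value for a one-sided test at α = 0.05: z_α = 1.645.
Power = P(Z > 1.645 − δ) = Φ(1.577) = 0.9426.
Type II error: β = 1 − power = 1 − 0.9426 = 0.0574.

β ≈ 0.057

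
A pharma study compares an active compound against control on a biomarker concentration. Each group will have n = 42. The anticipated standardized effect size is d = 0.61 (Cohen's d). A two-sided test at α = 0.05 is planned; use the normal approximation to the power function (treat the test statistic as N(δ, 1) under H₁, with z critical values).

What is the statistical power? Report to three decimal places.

Power ≈ 0.798

Noncentrality parameter: δ = d·√(n/2) = 0.61 × √(42/2) = 2.7954
Critical value for a two-sided test at α = 0.05: z_{α/2} = 1.960.
Power = Φ(δ − 1.960) + Φ(−δ − 1.960) = Φ(0.835) + Φ(-4.755) = 0.7983 + 0.0000 = 0.7983.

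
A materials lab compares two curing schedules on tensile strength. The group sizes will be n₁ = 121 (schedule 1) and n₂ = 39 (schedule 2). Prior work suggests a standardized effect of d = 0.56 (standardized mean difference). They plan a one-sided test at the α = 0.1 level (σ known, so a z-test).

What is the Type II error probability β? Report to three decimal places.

β ≈ 0.039

Noncentrality parameter: δ = d / √(1/n₁ + 1/n₂) = 0.56 / √(1/121 + 1/39) = 3.0413
Critical value for a one-sided test at α = 0.1: z_α = 1.282.
Power = P(Z > 1.282 − δ) = Φ(1.760) = 0.9608.
Type II error: β = 1 − power = 1 − 0.9608 = 0.0392.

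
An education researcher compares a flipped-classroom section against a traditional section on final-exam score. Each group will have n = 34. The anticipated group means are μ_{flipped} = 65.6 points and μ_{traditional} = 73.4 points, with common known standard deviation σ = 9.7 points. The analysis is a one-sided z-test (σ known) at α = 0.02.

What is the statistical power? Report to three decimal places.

Power ≈ 0.896

Standardized effect: d = |μ_{flipped} − μ_{traditional}| / σ = |65.6 − 73.4| / 9.7 = 0.8041
Noncentrality parameter: δ = d·√(n/2) = 0.8041 × √(34/2) = 3.3155
Critical value for a one-sided test at α = 0.02: z_α = 2.054.
Power = Φ(δ − 2.054) = Φ(1.262) = 0.8965.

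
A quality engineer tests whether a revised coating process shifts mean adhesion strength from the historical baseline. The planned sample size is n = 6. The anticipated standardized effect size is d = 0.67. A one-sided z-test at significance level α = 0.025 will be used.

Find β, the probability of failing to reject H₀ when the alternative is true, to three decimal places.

β ≈ 0.625

Noncentrality parameter: δ = d·√n = 0.67 × √6 = 1.6412
Critical value for a one-sided test at α = 0.025: z_α = 1.960.
Power = Φ(δ − 1.960) = Φ(-0.319) = 0.3749.
Type II error: β = 1 − power = 1 − 0.3749 = 0.6251.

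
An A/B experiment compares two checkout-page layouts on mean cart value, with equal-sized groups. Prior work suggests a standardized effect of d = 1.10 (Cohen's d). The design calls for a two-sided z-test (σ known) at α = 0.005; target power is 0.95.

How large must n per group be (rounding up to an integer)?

n = 33 per group

For power 0.95 need Φ(δ − z_{0.0025}) = 0.95, so δ = z_{0.0025} + z_{0.05} = 2.807 + 1.645 = 4.452.
(Ignoring the negligible lower-tail rejection probability gives the usual closed-form inversion.)
δ = d·√(n/2) ⇒ n = 2(δ/d)² = 2 × (4.452 / 1.10)² = 32.76.
Rounding up, n = 33 per group.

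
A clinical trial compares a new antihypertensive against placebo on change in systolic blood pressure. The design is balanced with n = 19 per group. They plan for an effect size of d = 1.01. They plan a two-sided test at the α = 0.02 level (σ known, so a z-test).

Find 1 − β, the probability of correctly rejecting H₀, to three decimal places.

Power ≈ 0.784

Noncentrality parameter: δ = d·√(n/2) = 1.01 × √(19/2) = 3.1130
Critical value for a two-sided test at α = 0.02: z_{α/2} = 2.326.
Power = Φ(δ − 2.326) + Φ(−δ − 2.326) = Φ(0.787) + Φ(-5.439) = 0.7843 + 0.0000 = 0.7843.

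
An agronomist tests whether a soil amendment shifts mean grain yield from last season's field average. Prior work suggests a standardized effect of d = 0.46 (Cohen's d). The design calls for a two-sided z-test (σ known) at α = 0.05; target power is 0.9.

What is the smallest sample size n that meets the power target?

n = 50

For power 0.9 need Φ(δ − z_{0.025}) = 0.9, so δ = z_{0.025} + z_{0.10} = 1.960 + 1.282 = 3.242.
(The Φ(−δ − z_{α/2}) term is vanishingly small for δ > 0 and is dropped in the standard sample-size formula.)
δ = d·√n ⇒ n = (δ/d)² = (3.242 / 0.46)² = 49.66.
Rounding up, n = 50.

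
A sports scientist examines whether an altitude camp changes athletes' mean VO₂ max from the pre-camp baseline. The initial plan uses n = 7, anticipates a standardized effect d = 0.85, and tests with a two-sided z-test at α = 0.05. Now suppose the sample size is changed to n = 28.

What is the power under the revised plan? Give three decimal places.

With n = 28: δ = d·√n = 0.85 × √28 = 4.4978. Critical value z_{0.025} = 1.960.
Revised power = Φ(δ − 1.960) + Φ(−δ − 1.960) = Φ(2.538) + Φ(-6.458) = 0.9944 + 0.0000 = 0.9944.

Power ≈ 0.994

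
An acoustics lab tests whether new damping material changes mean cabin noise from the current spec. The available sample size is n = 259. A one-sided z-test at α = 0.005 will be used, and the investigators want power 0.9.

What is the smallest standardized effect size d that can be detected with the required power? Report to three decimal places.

d ≈ 0.240

Need Φ(δ − 2.576) = 0.9, so δ = 2.576 + 1.282 = 3.857.
δ = d·√n ⇒ d = δ/√n = 3.857/√259 = 0.2397.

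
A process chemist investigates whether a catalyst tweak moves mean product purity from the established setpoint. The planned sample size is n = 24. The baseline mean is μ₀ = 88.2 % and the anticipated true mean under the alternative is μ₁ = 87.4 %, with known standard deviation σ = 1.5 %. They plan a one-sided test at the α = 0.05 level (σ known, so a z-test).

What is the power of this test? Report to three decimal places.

Standardized effect: d = |μ₁ − μ₀| / σ = |87.4 − 88.2| / 1.5 = 0.5333
Noncentrality parameter: δ = d·√n = 0.5333 × √24 = 2.6128
One-sided α = 0.05 → critical value z_{0.05} = 1.645.
Power = P(Z > 1.645 − δ) = Φ(0.968) = 0.8335.

Power ≈ 0.833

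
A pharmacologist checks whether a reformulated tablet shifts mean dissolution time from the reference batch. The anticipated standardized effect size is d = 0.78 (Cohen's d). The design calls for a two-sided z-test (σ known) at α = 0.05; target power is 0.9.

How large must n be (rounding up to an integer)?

n = 18

Set Φ(δ − 1.960) = 0.9; then δ − 1.960 = Φ⁻¹(0.9) = 1.282, giving δ = 3.242.
(The Φ(−δ − z_{α/2}) term is vanishingly small for δ > 0 and is dropped in the standard sample-size formula.)
δ = d·√n ⇒ n = (δ/d)² = (3.242 / 0.78)² = 17.27.
Round up to the next whole unit.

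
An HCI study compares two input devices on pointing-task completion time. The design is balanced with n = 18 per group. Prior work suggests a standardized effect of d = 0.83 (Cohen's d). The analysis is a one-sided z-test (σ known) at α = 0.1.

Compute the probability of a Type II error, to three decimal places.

β ≈ 0.113

Noncentrality parameter: δ = d·√(n/2) = 0.83 × √(18/2) = 2.4900
Critical value for a one-sided test at α = 0.1: z_α = 1.282.
Power = P(Z > 1.282 − δ) = Φ(1.208) = 0.8866.
Type II error: β = 1 − power = 1 − 0.8866 = 0.1134.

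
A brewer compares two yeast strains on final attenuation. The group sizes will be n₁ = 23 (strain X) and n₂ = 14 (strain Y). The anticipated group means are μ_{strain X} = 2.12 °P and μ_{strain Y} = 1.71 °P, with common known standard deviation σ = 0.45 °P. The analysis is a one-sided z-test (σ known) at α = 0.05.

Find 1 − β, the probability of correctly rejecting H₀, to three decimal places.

Standardized effect: d = |μ_{strain X} − μ_{strain Y}| / σ = |2.12 − 1.71| / 0.45 = 0.9111
Noncentrality parameter: δ = d / √(1/n₁ + 1/n₂) = 0.9111 / √(1/23 + 1/14) = 2.6878
One-sided α = 0.05 → critical value z_{0.05} = 1.645.
Power = P(Z > 1.645 − δ) = Φ(1.043) = 0.8515.

Power ≈ 0.852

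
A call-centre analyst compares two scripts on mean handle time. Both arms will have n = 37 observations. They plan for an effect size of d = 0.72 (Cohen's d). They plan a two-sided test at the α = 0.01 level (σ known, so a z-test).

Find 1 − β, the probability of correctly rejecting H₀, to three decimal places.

Noncentrality parameter: δ = d·√(n/2) = 0.72 × √(37/2) = 3.0968
Critical value for a two-sided test at α = 0.01: z_{α/2} = 2.576.
Power = Φ(δ − 2.576) + Φ(−δ − 2.576) = Φ(0.521) + Φ(-5.673) = 0.6988 + 0.0000 = 0.6988.

Power ≈ 0.699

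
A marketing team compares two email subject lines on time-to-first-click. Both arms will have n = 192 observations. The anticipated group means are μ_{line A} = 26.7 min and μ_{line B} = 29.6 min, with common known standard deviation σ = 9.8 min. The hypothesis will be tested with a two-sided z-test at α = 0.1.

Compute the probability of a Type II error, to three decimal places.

β ≈ 0.105

Standardized effect: d = |μ_{line A} − μ_{line B}| / σ = |26.7 − 29.6| / 9.8 = 0.2959
Noncentrality parameter: δ = d·√(n/2) = 0.2959 × √(192/2) = 2.8994
Two-sided α = 0.1 → critical value z_{0.05} = 1.645.
Power = Φ(δ − 1.645) + Φ(−δ − 1.645) = Φ(1.255) + Φ(-4.544) = 0.8952 + 0.0000 = 0.8952.
Type II error: β = 1 − power = 1 − 0.8952 = 0.1048.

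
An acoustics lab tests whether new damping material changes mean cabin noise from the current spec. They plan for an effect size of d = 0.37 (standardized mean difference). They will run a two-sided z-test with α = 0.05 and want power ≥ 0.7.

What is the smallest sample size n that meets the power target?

Set Φ(δ − 1.960) = 0.7; then δ − 1.960 = Φ⁻¹(0.7) = 0.524, giving δ = 2.484.
(The Φ(−δ − z_{α/2}) term is vanishingly small for δ > 0 and is dropped in the standard sample-size formula.)
δ = d·√n ⇒ n = (δ/d)² = (2.484 / 0.37)² = 45.08.
Round up to the next whole unit.

n = 46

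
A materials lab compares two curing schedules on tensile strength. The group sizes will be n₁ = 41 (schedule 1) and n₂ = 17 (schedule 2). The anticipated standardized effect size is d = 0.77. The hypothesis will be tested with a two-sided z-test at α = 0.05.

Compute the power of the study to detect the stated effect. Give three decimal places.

Noncentrality parameter: δ = d / √(1/n₁ + 1/n₂) = 0.77 / √(1/41 + 1/17) = 2.6693
Two-sided α = 0.05 → critical value z_{0.025} = 1.960.
Power = Φ(δ − 1.960) + Φ(−δ − 1.960) = Φ(0.709) + Φ(-4.629) = 0.7609 + 0.0000 = 0.7609.

Power ≈ 0.761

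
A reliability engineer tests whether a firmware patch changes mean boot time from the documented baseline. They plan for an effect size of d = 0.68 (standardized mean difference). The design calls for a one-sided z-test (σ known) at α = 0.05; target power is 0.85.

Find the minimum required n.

Set Φ(δ − 1.645) = 0.85; then δ − 1.645 = Φ⁻¹(0.85) = 1.036, giving δ = 2.681.
δ = d·√n ⇒ n = (δ/d)² = (2.681 / 0.68)² = 15.55.
Round up to the next whole unit.

n = 16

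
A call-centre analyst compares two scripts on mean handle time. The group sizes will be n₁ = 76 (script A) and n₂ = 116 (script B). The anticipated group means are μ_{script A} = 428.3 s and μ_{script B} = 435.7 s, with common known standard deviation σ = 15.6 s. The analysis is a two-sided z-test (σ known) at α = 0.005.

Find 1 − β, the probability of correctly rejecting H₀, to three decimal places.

Standardized effect: d = |μ_{script A} − μ_{script B}| / σ = |428.3 − 435.7| / 15.6 = 0.4744
Noncentrality parameter: δ = d / √(1/n₁ + 1/n₂) = 0.4744 / √(1/76 + 1/116) = 3.2143
Two-sided α = 0.005 → critical value z_{0.0025} = 2.807.
Power = Φ(δ − 2.807) + Φ(−δ − 2.807) = Φ(0.407) + Φ(-6.021) = 0.6581 + 0.0000 = 0.6581.

Power ≈ 0.658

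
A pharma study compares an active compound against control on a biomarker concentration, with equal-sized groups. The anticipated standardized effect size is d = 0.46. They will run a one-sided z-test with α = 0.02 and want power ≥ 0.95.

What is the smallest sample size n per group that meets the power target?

Set Φ(δ − 2.054) = 0.95; then δ − 2.054 = Φ⁻¹(0.95) = 1.645, giving δ = 3.699.
δ = d·√(n/2) ⇒ n = 2(δ/d)² = 2 × (3.699 / 0.46)² = 129.30.
Round up to the next whole unit.

n = 130 per group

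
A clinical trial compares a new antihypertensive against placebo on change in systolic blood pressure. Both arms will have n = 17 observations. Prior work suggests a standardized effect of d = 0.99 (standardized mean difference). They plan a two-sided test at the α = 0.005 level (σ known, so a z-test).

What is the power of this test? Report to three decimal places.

Noncentrality parameter: δ = d·√(n/2) = 0.99 × √(17/2) = 2.8863
Two-sided α = 0.005 → critical value z_{0.0025} = 2.807.
Power = Φ(δ − 2.807) + Φ(−δ − 2.807) = Φ(0.079) + Φ(-5.693) = 0.5316 + 0.0000 = 0.5316.

Power ≈ 0.532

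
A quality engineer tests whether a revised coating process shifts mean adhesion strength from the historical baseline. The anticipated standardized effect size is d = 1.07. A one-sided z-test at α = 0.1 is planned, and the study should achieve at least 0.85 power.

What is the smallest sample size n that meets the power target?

Set Φ(δ − 1.282) = 0.85; then δ − 1.282 = Φ⁻¹(0.85) = 1.036, giving δ = 2.318.
δ = d·√n ⇒ n = (δ/d)² = (2.318 / 1.07)² = 4.69.
Rounding up, n = 5.

n = 5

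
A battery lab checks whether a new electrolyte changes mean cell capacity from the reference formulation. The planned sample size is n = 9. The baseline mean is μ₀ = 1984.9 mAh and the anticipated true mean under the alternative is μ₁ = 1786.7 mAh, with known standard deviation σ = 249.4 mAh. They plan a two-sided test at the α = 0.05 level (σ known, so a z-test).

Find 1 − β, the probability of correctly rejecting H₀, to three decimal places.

Power ≈ 0.664

Standardized effect: d = |μ₁ − μ₀| / σ = |1786.7 − 1984.9| / 249.4 = 0.7947
Noncentrality parameter: δ = d·√n = 0.7947 × √9 = 2.3841
Two-sided α = 0.05 → critical value z_{0.025} = 1.960.
Power = Φ(δ − 1.960) + Φ(−δ − 1.960) = Φ(0.424) + Φ(-4.344) = 0.6643 + 0.0000 = 0.6643.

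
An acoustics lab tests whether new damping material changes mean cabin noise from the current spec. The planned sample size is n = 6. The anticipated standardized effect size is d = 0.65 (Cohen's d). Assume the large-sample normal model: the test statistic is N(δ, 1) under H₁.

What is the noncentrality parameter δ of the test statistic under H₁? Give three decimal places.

δ ≈ 1.592

The noncentrality parameter scales effect size by the design's sample-size factor: δ = d·√n = 0.65 × √6 = 1.5922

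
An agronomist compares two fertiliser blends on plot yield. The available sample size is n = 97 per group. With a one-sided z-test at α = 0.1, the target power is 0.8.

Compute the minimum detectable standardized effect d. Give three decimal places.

d ≈ 0.305

Required noncentrality: δ = z_{0.1} + z_{0.20} = 1.282 + 0.842 = 2.123.
δ = d·√(n/2) ⇒ d = δ/√(n/2) = 2.123/√(97/2) = 0.3049.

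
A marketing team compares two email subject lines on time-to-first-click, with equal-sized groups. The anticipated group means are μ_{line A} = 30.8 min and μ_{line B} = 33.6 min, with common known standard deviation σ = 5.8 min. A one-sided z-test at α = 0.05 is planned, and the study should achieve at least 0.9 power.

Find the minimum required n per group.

n = 74 per group

Standardized effect: d = |μ_{line A} − μ_{line B}| / σ = |30.8 − 33.6| / 5.8 = 0.4828
For power 0.9 need Φ(δ − z_{0.05}) = 0.9, so δ = z_{0.05} + z_{0.10} = 1.645 + 1.282 = 2.926.
δ = d·√(n/2) ⇒ n = 2(δ/d)² = 2 × (2.926 / 0.4828)² = 73.49.
Round up to the next whole unit.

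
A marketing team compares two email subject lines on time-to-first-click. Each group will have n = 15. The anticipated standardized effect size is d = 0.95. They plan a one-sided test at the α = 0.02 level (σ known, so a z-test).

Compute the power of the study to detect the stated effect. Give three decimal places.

Noncentrality parameter: δ = d·√(n/2) = 0.95 × √(15/2) = 2.6017
One-sided α = 0.02 → critical value z_{0.02} = 2.054.
Power = Φ(δ − 2.054) = Φ(0.548) = 0.7081.

Power ≈ 0.708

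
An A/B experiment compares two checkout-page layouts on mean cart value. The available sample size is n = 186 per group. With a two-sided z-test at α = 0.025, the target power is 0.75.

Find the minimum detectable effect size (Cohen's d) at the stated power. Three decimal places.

Required noncentrality: δ = z_{0.0125} + z_{0.25} = 2.241 + 0.674 = 2.916.
(Lower-tail contribution to power is negligible for δ > 0.)
δ = d·√(n/2) ⇒ d = δ/√(n/2) = 2.916/√(186/2) = 0.3024.

d ≈ 0.302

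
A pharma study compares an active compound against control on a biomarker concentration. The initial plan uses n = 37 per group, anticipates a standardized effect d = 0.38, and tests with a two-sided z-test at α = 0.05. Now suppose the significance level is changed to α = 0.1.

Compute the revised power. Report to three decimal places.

Power ≈ 0.496

δ = d·√(n/2) = 0.38 × √(37/2) = 1.6344 (unchanged). New critical value: z_{0.05} = 1.645.
Revised power = Φ(δ − 1.645) + Φ(−δ − 1.645) = Φ(-0.010) + Φ(-3.279) = 0.4958 + 0.0005 = 0.4964.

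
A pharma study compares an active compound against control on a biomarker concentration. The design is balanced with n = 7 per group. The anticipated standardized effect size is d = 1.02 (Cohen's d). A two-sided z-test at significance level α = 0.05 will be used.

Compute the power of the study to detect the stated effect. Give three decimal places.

Noncentrality parameter: δ = d·√(n/2) = 1.02 × √(7/2) = 1.9082
Critical value for a two-sided test at α = 0.05: z_{α/2} = 1.960.
Power = Φ(δ − 1.960) + Φ(−δ − 1.960) = Φ(-0.052) + Φ(-3.868) = 0.4794 + 0.0001 = 0.4794.

Power ≈ 0.479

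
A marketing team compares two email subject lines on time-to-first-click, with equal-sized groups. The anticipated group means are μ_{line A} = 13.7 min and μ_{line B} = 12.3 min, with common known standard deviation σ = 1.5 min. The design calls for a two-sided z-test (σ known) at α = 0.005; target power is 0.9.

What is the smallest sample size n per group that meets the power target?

n = 39 per group

Standardized effect: d = |μ_{line A} − μ_{line B}| / σ = |13.7 − 12.3| / 1.5 = 0.9333
For power 0.9 need Φ(δ − z_{0.0025}) = 0.9, so δ = z_{0.0025} + z_{0.10} = 2.807 + 1.282 = 4.089.
(Ignoring the negligible lower-tail rejection probability gives the usual closed-form inversion.)
δ = d·√(n/2) ⇒ n = 2(δ/d)² = 2 × (4.089 / 0.9333)² = 38.38.
Round up to the next whole unit.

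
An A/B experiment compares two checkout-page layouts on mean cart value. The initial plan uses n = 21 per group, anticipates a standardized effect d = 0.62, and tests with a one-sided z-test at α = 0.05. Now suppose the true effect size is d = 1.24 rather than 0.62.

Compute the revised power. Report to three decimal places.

Power ≈ 0.991

With d = 1.24: δ = d·√(n/2) = 1.24 × √(21/2) = 4.0181. Critical value z_{0.05} = 1.645.
Revised power = Φ(δ − 1.645) = Φ(2.373) = 0.9912.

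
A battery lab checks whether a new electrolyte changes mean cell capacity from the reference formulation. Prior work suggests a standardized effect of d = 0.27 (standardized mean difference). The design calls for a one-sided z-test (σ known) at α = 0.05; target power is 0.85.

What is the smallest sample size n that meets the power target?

n = 99

Set Φ(δ − 1.645) = 0.85; then δ − 1.645 = Φ⁻¹(0.85) = 1.036, giving δ = 2.681.
δ = d·√n ⇒ n = (δ/d)² = (2.681 / 0.27)² = 98.62.
Round up to the next whole unit.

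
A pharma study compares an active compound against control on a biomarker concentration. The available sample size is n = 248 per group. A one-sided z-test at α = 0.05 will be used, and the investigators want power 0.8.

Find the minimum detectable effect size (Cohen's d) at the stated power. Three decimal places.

Required noncentrality: δ = z_{0.05} + z_{0.20} = 1.645 + 0.842 = 2.486.
δ = d·√(n/2) ⇒ d = δ/√(n/2) = 2.486/√(248/2) = 0.2233.

d ≈ 0.223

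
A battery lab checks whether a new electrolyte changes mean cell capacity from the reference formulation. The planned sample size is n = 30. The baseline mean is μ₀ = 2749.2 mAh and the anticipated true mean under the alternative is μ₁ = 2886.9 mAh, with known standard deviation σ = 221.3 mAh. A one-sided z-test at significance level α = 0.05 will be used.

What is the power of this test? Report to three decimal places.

Power ≈ 0.961

Standardized effect: d = |μ₁ − μ₀| / σ = |2886.9 − 2749.2| / 221.3 = 0.6222
Noncentrality parameter: δ = d·√n = 0.6222 × √30 = 3.4081
One-sided α = 0.05 → critical value z_{0.05} = 1.645.
Power = P(Z > 1.645 − δ) = Φ(1.763) = 0.9611.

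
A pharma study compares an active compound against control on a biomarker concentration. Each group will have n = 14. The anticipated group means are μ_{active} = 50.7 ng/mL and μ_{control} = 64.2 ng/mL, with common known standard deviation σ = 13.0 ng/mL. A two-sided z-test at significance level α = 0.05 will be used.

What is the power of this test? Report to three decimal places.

Power ≈ 0.785

Standardized effect: d = |μ_{active} − μ_{control}| / σ = |50.7 − 64.2| / 13.0 = 1.0385
Noncentrality parameter: δ = d·√(n/2) = 1.0385 × √(14/2) = 2.7475
Two-sided α = 0.05 → critical value z_{0.025} = 1.960.
Power = Φ(δ − 1.960) + Φ(−δ − 1.960) = Φ(0.788) + Φ(-4.707) = 0.7845 + 0.0000 = 0.7845.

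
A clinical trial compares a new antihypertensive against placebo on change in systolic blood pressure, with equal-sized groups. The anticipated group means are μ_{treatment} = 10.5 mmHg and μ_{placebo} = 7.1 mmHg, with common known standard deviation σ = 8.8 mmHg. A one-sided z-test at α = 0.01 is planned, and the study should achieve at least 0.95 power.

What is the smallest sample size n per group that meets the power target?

Standardized effect: d = |μ_{treatment} − μ_{placebo}| / σ = |10.5 − 7.1| / 8.8 = 0.3864
Set Φ(δ − 2.326) = 0.95; then δ − 2.326 = Φ⁻¹(0.95) = 1.645, giving δ = 3.971.
δ = d·√(n/2) ⇒ n = 2(δ/d)² = 2 × (3.971 / 0.3864)² = 211.29.
Rounding up, n = 212 per group.

n = 212 per group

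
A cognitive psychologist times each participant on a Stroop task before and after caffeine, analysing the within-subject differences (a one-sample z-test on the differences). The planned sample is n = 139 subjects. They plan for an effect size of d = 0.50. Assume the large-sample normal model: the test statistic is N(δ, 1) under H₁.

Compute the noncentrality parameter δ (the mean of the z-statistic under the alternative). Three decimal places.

δ = d·√n = 0.50 × √139 = 5.8949

δ ≈ 5.895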